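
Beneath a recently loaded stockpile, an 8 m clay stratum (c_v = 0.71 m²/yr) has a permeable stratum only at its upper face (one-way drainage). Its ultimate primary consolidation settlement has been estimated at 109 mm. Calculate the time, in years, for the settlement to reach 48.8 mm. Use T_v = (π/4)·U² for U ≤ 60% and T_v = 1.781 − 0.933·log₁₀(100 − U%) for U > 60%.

Drainage path length: H_d = H = 8 m (single drainage).
U = S(t)/S_ult = 48.8/109 = 0.4477.
U ≤ 60%: T_v = (π/4)·U² = (π/4)×0.44771² = 0.15743.
t = T_v·H_d²/c_v = 0.15743×8²/0.71 = 14.19 years.

t ≈ 14.2 years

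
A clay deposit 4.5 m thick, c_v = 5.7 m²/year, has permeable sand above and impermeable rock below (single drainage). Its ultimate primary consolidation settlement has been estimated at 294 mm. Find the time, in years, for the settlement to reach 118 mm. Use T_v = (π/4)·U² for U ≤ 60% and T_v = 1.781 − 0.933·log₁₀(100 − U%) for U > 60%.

Drainage path length: H_d = H = 4.5 m (single drainage).
U = S(t)/S_ult = 118/294 = 0.4014.
U ≤ 60%: T_v = (π/4)·U² = (π/4)×0.40136² = 0.12652.
t = T_v·H_d²/c_v = 0.12652×4.5²/5.7 = 0.4495 years.

t ≈ 0.449 years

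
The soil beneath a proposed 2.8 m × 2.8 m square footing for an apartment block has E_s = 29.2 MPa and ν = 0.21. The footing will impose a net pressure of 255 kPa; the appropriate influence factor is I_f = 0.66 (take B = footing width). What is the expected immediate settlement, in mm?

S_e ≈ 15.4 mm

Immediate (elastic) settlement: S_e = q·B·(1−ν²)/E_s · I_f.
E_s = 29.2 MPa = 29200 kPa.
S_e = 255 × 2.8 × (1 − 0.21²) / 29200 × 0.66
    = 255 × 2.8 × 0.9559 / 29200 × 0.66
    = 0.01543 m = 15.43 mm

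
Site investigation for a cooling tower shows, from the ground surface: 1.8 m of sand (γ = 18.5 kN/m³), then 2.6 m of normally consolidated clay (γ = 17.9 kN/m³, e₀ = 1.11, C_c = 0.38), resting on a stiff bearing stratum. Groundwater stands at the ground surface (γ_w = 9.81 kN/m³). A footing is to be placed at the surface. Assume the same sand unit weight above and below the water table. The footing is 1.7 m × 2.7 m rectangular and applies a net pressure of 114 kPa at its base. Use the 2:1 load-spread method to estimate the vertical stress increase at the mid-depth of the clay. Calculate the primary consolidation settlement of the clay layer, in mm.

S_c ≈ 110 mm

Mid-depth of clay below the ground surface: z = 1.8 + 2.6/2 = 3.1 m.
Total vertical stress at mid-clay: σ_v = 18.5×1.8 + 17.9×1.3 = 56.57 kPa.
Pore pressure: u = 9.81×(3.1 − 0) = 30.411 kPa.
Initial effective stress: σ'_0 = σ_v − u = 56.57 − 30.411 = 26.159 kPa.
Stress increase at mid-clay by the 2:1 spreading method:
Δσ = qBL/((B+z)(L+z)) = 114×1.7×2.7/((1.7+3.1)(2.7+3.1)) = 18.795 kPa
Final effective stress: σ'_f = σ'_0 + Δσ = 26.159 + 18.795 = 44.954 kPa.
Normally consolidated clay, so the full stress increment lies on the virgin compression line:
S_c = C_c·H/(1+e₀)·log₁₀(σ'_f/σ'_0) = 0.38×2.6/(1+1.11)×log₁₀(44.954/26.159)
    = 0.46825 × 0.23515 = 0.1101 m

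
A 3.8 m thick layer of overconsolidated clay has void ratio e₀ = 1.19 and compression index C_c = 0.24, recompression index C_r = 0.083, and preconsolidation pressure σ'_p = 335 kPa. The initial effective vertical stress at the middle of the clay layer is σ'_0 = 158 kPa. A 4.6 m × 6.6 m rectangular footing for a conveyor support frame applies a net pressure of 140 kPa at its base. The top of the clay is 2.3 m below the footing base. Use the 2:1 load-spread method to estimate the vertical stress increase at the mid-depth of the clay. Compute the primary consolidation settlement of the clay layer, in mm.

Mid-depth of clay below the footing base: z = 2.3 + 3.8/2 = 4.2 m.
Stress increase at mid-clay by the 2:1 spreading method:
Δσ = qBL/((B+z)(L+z)) = 140×4.6×6.6/((4.6+4.2)(6.6+4.2)) = 44.722 kPa
Final effective stress: σ'_f = 158 + 44.722 = 202.72 kPa.
σ'_f = 202.72 ≤ σ'_p = 335 kPa, so the clay remains overconsolidated and only the recompression index applies:
S_c = C_r·H/(1+e₀)·log₁₀(σ'_f/σ'_0) = 0.083×3.8/2.19×log₁₀(202.72/158)
    = 0.14402 × 0.10824 = 0.01559 m

S_c ≈ 15.6 mm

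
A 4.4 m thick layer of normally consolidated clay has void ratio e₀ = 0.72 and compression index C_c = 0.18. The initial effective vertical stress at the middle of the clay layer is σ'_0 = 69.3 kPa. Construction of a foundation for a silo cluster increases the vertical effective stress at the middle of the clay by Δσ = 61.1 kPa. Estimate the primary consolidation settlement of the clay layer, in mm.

S_c ≈ 126 mm

Final effective stress: σ'_f = σ'_0 + Δσ = 69.3 + 61.1 = 130.4 kPa.
Normally consolidated clay, so the full stress increment lies on the virgin compression line:
S_c = C_c·H/(1+e₀)·log₁₀(σ'_f/σ'_0) = 0.18×4.4/(1+0.72)×log₁₀(130.4/69.3)
    = 0.46047 × 0.27454 = 0.1264 m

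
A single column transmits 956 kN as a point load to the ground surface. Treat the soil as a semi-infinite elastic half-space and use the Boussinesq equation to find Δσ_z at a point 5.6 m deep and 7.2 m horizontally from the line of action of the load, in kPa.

Boussinesq vertical stress below a point load on an elastic half-space:
Δσ_z = 3P/(2πz²) · [1 + (r/z)²]^(−5/2)
r/z = 7.2/5.6 = 1.2857; [1+(r/z)²]^(−5/2) = 0.087223.
Δσ_z = 3×956/(2π×5.6²) × 0.087223 = 14.555 × 0.087223 = 1.27 kPa

Δσ_z ≈ 1.27 kPa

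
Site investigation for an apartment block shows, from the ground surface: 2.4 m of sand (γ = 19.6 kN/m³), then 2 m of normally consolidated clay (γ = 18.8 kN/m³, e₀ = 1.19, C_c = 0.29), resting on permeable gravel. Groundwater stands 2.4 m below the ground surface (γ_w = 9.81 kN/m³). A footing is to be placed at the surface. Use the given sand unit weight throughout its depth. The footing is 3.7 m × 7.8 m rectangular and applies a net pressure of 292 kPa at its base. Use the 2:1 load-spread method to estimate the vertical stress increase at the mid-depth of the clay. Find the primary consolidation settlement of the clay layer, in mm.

Mid-depth of clay below the ground surface: z = 2.4 + 2/2 = 3.4 m.
Total vertical stress at mid-clay: σ_v = 19.6×2.4 + 18.8×1 = 65.84 kPa.
Pore pressure: u = 9.81×(3.4 − 2.4) = 9.81 kPa.
Initial effective stress: σ'_0 = σ_v − u = 65.84 − 9.81 = 56.03 kPa.
Stress increase at mid-clay by the 2:1 spreading method:
Δσ = qBL/((B+z)(L+z)) = 292×3.7×7.8/((3.7+3.4)(7.8+3.4)) = 105.97 kPa
Final effective stress: σ'_f = σ'_0 + Δσ = 56.03 + 105.97 = 162 kPa.
Normally consolidated clay, so the full stress increment lies on the virgin compression line:
S_c = C_c·H/(1+e₀)·log₁₀(σ'_f/σ'_0) = 0.29×2/(1+1.19)×log₁₀(162/56.03)
    = 0.26484 × 0.46109 = 0.1221 m

S_c ≈ 122 mm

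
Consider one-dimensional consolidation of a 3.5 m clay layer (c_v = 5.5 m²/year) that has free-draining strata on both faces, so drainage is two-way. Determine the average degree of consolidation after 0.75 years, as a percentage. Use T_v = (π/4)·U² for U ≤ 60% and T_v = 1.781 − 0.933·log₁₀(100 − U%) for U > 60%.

Drainage path length: H_d = H/2 = 1.75 m (double drainage).
T_v = c_v·t/H_d² = 5.5×0.75/1.75² = 1.3469.
T_v = 1.3469 corresponds to the U > 60% branch:
U = 1 − 10^((1.781 − T_v)/0.933)/100 = 0.9708

U ≈ 97.1 %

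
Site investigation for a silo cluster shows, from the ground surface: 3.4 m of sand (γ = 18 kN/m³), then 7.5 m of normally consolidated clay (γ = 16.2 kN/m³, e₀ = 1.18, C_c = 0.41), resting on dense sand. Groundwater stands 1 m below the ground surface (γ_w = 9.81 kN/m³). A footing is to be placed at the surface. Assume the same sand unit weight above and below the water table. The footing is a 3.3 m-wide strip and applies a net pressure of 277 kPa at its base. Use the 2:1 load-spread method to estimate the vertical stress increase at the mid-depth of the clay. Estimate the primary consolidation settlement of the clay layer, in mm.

Mid-depth of clay below the ground surface: z = 3.4 + 7.5/2 = 7.15 m.
Total vertical stress at mid-clay: σ_v = 18×3.4 + 16.2×3.75 = 121.95 kPa.
Pore pressure: u = 9.81×(7.15 − 1) = 60.332 kPa.
Initial effective stress: σ'_0 = σ_v − u = 121.95 − 60.332 = 61.618 kPa.
Stress increase at mid-clay by the 2:1 spreading method:
Δσ = qB/(B+z) = 277×3.3/(3.3+7.15) = 87.474 kPa
Final effective stress: σ'_f = σ'_0 + Δσ = 61.618 + 87.474 = 149.09 kPa.
Normally consolidated clay, so the full stress increment lies on the virgin compression line:
S_c = C_c·H/(1+e₀)·log₁₀(σ'_f/σ'_0) = 0.41×7.5/(1+1.18)×log₁₀(149.09/61.618)
    = 1.4106 × 0.38374 = 0.5413 m

S_c ≈ 541 mm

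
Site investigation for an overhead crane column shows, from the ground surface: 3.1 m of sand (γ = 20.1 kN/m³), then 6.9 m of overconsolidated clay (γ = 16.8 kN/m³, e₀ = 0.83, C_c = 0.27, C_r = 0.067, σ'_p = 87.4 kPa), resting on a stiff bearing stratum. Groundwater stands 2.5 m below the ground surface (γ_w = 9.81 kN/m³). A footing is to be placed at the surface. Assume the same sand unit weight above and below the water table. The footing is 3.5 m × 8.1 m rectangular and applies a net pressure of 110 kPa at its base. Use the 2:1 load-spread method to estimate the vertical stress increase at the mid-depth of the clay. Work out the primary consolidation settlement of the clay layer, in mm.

Mid-depth of clay below the ground surface: z = 3.1 + 6.9/2 = 6.55 m.
Total vertical stress at mid-clay: σ_v = 20.1×3.1 + 16.8×3.45 = 120.27 kPa.
Pore pressure: u = 9.81×(6.55 − 2.5) = 39.73 kPa.
Initial effective stress: σ'_0 = σ_v − u = 120.27 − 39.73 = 80.54 kPa.
Stress increase at mid-clay by the 2:1 spreading method:
Δσ = qBL/((B+z)(L+z)) = 110×3.5×8.1/((3.5+6.55)(8.1+6.55)) = 21.181 kPa
Final effective stress: σ'_f = 80.54 + 21.181 = 101.72 kPa.
σ'_f = 101.72 > σ'_p = 87.4 kPa, so the stress path crosses the preconsolidation pressure — recompression up to σ'_p, then virgin compression beyond:
S_c = H/(1+e₀)·[C_r·log₁₀(σ'_p/σ'_0) + C_c·log₁₀(σ'_f/σ'_p)]
    = 6.9/1.83 × [0.067×log₁₀(87.4/80.54) + 0.27×log₁₀(101.72/87.4)]
    = 3.7705 × [0.0023785 + 0.017792] = 0.07605 m

S_c ≈ 76.1 mm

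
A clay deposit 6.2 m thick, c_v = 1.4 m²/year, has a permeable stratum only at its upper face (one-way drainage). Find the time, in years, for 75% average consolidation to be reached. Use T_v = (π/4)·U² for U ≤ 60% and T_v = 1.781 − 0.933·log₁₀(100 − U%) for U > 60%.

Drainage path length: H_d = H = 6.2 m (single drainage).
U > 60%: T_v = 1.781 − 0.933·log₁₀(100 − 75) = 0.47672.
t = T_v·H_d²/c_v = 0.47672×6.2²/1.4 = 13.09 years.

t ≈ 13.1 years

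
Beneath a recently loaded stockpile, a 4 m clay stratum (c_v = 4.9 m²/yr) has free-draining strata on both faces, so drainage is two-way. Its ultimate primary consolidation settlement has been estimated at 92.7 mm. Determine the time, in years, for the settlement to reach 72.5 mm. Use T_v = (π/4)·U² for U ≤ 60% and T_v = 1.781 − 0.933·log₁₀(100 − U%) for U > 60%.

Drainage path length: H_d = H/2 = 2 m (double drainage).
U = S(t)/S_ult = 72.5/92.7 = 0.7821.
U > 60%: T_v = 1.781 − 0.933·log₁₀(100 − 78.209) = 0.53239.
t = T_v·H_d²/c_v = 0.53239×2²/4.9 = 0.4346 years.

t ≈ 0.435 years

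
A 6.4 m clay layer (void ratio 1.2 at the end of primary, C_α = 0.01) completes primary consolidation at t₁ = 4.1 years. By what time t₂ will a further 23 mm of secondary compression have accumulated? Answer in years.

t₂ ≈ 25.3 years

S_s = C_α·H/(1+e_p)·log₁₀(t₂/t₁) ⇒ log₁₀(t₂/t₁) = S_s·(1+e_p)/(C_α·H).
log₁₀(t₂/t₁) = 0.023 × (1+1.2) / (0.01×6.4) = 0.7906
t₂ = t₁ × 10^0.7906 = 4.1 × 6.175 = 25.32 years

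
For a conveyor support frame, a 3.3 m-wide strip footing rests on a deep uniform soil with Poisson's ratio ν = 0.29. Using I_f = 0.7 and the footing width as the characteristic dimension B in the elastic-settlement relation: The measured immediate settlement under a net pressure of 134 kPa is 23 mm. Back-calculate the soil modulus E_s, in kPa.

E_s ≈ 12300 kPa

S_e = q·B·(1−ν²)/E_s · I_f  ⇒  E_s = q·B·(1−ν²)·I_f / S_e.
E_s = 134 × 3.3 × 0.9159 × 0.7 / 0.023 = 12330 kPa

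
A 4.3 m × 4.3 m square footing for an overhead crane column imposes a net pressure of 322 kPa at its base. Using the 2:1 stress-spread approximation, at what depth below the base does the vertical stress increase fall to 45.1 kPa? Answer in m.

2:1 spreading — at depth z the loaded area has grown by z in each plan dimension:
qB²/(B+z)² = Δσ_z ⇒ z = B(√(q/Δσ_z) − 1) = 4.3×(√(322/45.1) − 1) = 7.19 m

z ≈ 7.19 m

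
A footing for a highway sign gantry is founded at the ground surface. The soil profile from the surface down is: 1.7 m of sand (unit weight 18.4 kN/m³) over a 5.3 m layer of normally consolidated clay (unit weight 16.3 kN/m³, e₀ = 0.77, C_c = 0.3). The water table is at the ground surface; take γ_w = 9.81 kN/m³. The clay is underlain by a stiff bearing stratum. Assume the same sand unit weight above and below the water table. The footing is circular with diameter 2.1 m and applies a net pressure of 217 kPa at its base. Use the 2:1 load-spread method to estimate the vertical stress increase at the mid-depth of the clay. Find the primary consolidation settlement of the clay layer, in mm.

Mid-depth of clay below the ground surface: z = 1.7 + 5.3/2 = 4.35 m.
Total vertical stress at mid-clay: σ_v = 18.4×1.7 + 16.3×2.65 = 74.475 kPa.
Pore pressure: u = 9.81×(4.35 − 0) = 42.673 kPa.
Initial effective stress: σ'_0 = σ_v − u = 74.475 − 42.673 = 31.802 kPa.
Stress increase at mid-clay by the 2:1 spreading method:
Δσ ≈ qD²/(D+z)² = 217×2.1²/(2.1+4.35)² = 23.003 kPa
Final effective stress: σ'_f = σ'_0 + Δσ = 31.802 + 23.003 = 54.805 kPa.
Normally consolidated clay, so the full stress increment lies on the virgin compression line:
S_c = C_c·H/(1+e₀)·log₁₀(σ'_f/σ'_0) = 0.3×5.3/(1+0.77)×log₁₀(54.805/31.802)
    = 0.89831 × 0.23637 = 0.2123 m

S_c ≈ 212 mm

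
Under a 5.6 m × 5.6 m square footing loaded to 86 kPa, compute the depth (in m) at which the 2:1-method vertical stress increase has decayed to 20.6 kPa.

2:1 spreading — at depth z the loaded area has grown by z in each plan dimension:
qB²/(B+z)² = Δσ_z ⇒ z = B(√(q/Δσ_z) − 1) = 5.6×(√(86/20.6) − 1) = 5.842 m

z ≈ 5.84 m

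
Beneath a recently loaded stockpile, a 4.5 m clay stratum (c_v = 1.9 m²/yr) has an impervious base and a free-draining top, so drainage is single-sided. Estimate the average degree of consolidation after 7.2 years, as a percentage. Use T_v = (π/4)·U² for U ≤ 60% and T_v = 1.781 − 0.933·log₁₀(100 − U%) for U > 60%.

Drainage path length: H_d = H = 4.5 m (single drainage).
T_v = c_v·t/H_d² = 1.9×7.2/4.5² = 0.67556.
T_v = 0.67556 corresponds to the U > 60% branch:
U = 1 − 10^((1.781 − T_v)/0.933)/100 = 0.847

U ≈ 84.7 %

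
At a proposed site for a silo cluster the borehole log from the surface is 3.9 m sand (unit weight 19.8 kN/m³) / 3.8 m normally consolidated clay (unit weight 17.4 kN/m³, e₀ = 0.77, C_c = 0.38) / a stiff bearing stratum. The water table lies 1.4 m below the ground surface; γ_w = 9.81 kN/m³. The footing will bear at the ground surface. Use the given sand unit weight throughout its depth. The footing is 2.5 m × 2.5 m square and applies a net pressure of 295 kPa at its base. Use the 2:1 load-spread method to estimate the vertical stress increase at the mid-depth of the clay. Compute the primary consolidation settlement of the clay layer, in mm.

S_c ≈ 119 mm

Mid-depth of clay below the ground surface: z = 3.9 + 3.8/2 = 5.8 m.
Total vertical stress at mid-clay: σ_v = 19.8×3.9 + 17.4×1.9 = 110.28 kPa.
Pore pressure: u = 9.81×(5.8 − 1.4) = 43.164 kPa.
Initial effective stress: σ'_0 = σ_v − u = 110.28 − 43.164 = 67.116 kPa.
Stress increase at mid-clay by the 2:1 spreading method:
Δσ = qBL/((B+z)(L+z)) = 295×2.5×2.5/((2.5+5.8)(2.5+5.8)) = 26.764 kPa
Final effective stress: σ'_f = σ'_0 + Δσ = 67.116 + 26.764 = 93.88 kPa.
Normally consolidated clay, so the full stress increment lies on the virgin compression line:
S_c = C_c·H/(1+e₀)·log₁₀(σ'_f/σ'_0) = 0.38×3.8/(1+0.77)×log₁₀(93.88/67.116)
    = 0.81582 × 0.14575 = 0.1189 m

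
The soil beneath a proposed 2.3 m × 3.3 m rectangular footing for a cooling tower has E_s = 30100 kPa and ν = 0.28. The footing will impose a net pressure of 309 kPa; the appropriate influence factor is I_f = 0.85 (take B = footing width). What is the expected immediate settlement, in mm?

S_e ≈ 18.5 mm

Immediate (elastic) settlement: S_e = q·B·(1−ν²)/E_s · I_f.
S_e = 309 × 2.3 × (1 − 0.28²) / 30100 × 0.85
    = 309 × 2.3 × 0.9216 / 30100 × 0.85
    = 0.0185 m = 18.5 mm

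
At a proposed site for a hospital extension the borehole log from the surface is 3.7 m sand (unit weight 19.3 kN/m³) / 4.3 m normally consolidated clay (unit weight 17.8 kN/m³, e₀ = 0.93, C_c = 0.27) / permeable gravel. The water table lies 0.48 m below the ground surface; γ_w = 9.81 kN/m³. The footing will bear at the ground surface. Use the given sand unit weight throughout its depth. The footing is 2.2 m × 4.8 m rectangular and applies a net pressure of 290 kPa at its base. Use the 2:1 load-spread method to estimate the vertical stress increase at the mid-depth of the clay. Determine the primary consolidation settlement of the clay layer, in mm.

S_c ≈ 127 mm

Mid-depth of clay below the ground surface: z = 3.7 + 4.3/2 = 5.85 m.
Total vertical stress at mid-clay: σ_v = 19.3×3.7 + 17.8×2.15 = 109.68 kPa.
Pore pressure: u = 9.81×(5.85 − 0.48) = 52.68 kPa.
Initial effective stress: σ'_0 = σ_v − u = 109.68 − 52.68 = 57 kPa.
Stress increase at mid-clay by the 2:1 spreading method:
Δσ = qBL/((B+z)(L+z)) = 290×2.2×4.8/((2.2+5.85)(4.8+5.85)) = 35.72 kPa
Final effective stress: σ'_f = σ'_0 + Δσ = 57 + 35.72 = 92.72 kPa.
Normally consolidated clay, so the full stress increment lies on the virgin compression line:
S_c = C_c·H/(1+e₀)·log₁₀(σ'_f/σ'_0) = 0.27×4.3/(1+0.93)×log₁₀(92.72/57)
    = 0.60155 × 0.2113 = 0.1271 m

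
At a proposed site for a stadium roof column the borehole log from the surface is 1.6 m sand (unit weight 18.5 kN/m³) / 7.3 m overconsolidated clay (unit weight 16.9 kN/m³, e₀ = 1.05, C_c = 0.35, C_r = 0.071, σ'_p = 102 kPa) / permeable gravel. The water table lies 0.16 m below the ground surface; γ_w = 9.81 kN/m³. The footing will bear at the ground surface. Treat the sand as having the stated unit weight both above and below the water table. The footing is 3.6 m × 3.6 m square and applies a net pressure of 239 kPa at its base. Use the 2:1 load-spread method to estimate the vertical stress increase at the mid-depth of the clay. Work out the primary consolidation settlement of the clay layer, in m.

Mid-depth of clay below the ground surface: z = 1.6 + 7.3/2 = 5.25 m.
Total vertical stress at mid-clay: σ_v = 18.5×1.6 + 16.9×3.65 = 91.285 kPa.
Pore pressure: u = 9.81×(5.25 − 0.16) = 49.933 kPa.
Initial effective stress: σ'_0 = σ_v − u = 91.285 − 49.933 = 41.352 kPa.
Stress increase at mid-clay by the 2:1 spreading method:
Δσ = qBL/((B+z)(L+z)) = 239×3.6×3.6/((3.6+5.25)(3.6+5.25)) = 39.547 kPa
Final effective stress: σ'_f = 41.352 + 39.547 = 80.899 kPa.
σ'_f = 80.899 ≤ σ'_p = 102 kPa, so the clay remains overconsolidated and only the recompression index applies:
S_c = C_r·H/(1+e₀)·log₁₀(σ'_f/σ'_0) = 0.071×7.3/2.05×log₁₀(80.899/41.352)
    = 0.25283 × 0.29145 = 0.07369 m

S_c ≈ 0.0737 m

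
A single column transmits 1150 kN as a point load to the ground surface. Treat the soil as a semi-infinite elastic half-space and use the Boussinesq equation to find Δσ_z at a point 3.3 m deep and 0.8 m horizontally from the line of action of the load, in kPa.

Δσ_z ≈ 43.7 kPa

Boussinesq vertical stress below a point load on an elastic half-space:
Δσ_z = 3P/(2πz²) · [1 + (r/z)²]^(−5/2)
r/z = 0.8/3.3 = 0.24242; [1+(r/z)²]^(−5/2) = 0.86695.
Δσ_z = 3×1150/(2π×3.3²) × 0.86695 = 50.421 × 0.86695 = 43.71 kPa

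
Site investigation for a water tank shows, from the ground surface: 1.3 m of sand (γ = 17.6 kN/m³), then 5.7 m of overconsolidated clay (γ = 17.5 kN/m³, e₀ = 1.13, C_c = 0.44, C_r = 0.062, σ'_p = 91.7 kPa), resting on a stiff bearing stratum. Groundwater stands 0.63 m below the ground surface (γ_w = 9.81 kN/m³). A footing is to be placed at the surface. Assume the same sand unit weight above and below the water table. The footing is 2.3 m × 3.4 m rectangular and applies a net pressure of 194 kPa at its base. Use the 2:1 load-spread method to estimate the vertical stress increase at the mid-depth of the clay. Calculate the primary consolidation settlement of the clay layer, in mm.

S_c ≈ 43 mm

Mid-depth of clay below the ground surface: z = 1.3 + 5.7/2 = 4.15 m.
Total vertical stress at mid-clay: σ_v = 17.6×1.3 + 17.5×2.85 = 72.755 kPa.
Pore pressure: u = 9.81×(4.15 − 0.63) = 34.531 kPa.
Initial effective stress: σ'_0 = σ_v − u = 72.755 − 34.531 = 38.224 kPa.
Stress increase at mid-clay by the 2:1 spreading method:
Δσ = qBL/((B+z)(L+z)) = 194×2.3×3.4/((2.3+4.15)(3.4+4.15)) = 31.153 kPa
Final effective stress: σ'_f = 38.224 + 31.153 = 69.377 kPa.
σ'_f = 69.377 ≤ σ'_p = 91.7 kPa, so the clay remains overconsolidated and only the recompression index applies:
S_c = C_r·H/(1+e₀)·log₁₀(σ'_f/σ'_0) = 0.062×5.7/2.13×log₁₀(69.377/38.224)
    = 0.16592 × 0.25888 = 0.04295 m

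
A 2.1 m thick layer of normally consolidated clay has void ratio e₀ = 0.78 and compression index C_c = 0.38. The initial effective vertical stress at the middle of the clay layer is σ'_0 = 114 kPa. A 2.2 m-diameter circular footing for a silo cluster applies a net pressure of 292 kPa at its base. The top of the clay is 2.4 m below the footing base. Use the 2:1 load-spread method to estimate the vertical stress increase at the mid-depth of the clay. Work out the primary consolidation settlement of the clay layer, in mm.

Mid-depth of clay below the footing base: z = 2.4 + 2.1/2 = 3.45 m.
Stress increase at mid-clay by the 2:1 spreading method:
Δσ ≈ qD²/(D+z)² = 292×2.2²/(2.2+3.45)² = 44.272 kPa
Final effective stress: σ'_f = σ'_0 + Δσ = 114 + 44.272 = 158.27 kPa.
Normally consolidated clay, so the full stress increment lies on the virgin compression line:
S_c = C_c·H/(1+e₀)·log₁₀(σ'_f/σ'_0) = 0.38×2.1/(1+0.78)×log₁₀(158.27/114)
    = 0.44831 × 0.14249 = 0.06388 m

S_c ≈ 63.9 mm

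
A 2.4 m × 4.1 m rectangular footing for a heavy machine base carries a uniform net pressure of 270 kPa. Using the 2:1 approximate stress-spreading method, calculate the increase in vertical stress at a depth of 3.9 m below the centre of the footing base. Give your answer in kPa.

By the 2:1 method the load spreads at 1 horizontal : 2 vertical, so at depth z the loaded area has grown by z in each plan dimension:
Δσ = qBL/((B+z)(L+z)) = 270×2.4×4.1/((2.4+3.9)(4.1+3.9)) = 52.714 kPa

Δσ_z ≈ 52.7 kPa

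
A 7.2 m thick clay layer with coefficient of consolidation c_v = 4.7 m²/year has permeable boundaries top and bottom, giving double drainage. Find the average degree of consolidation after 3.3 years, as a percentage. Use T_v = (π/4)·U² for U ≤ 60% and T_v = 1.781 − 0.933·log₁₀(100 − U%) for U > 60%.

Drainage path length: H_d = H/2 = 3.6 m (double drainage).
T_v = c_v·t/H_d² = 4.7×3.3/3.6² = 1.1968.
T_v = 1.1968 corresponds to the U > 60% branch:
U = 1 − 10^((1.781 − T_v)/0.933)/100 = 0.9577

U ≈ 95.8 %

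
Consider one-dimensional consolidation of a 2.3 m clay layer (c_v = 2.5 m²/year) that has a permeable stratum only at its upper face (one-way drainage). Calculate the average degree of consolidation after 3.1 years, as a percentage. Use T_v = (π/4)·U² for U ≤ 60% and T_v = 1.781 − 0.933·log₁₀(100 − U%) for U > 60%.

Drainage path length: H_d = H = 2.3 m (single drainage).
T_v = c_v·t/H_d² = 2.5×3.1/2.3² = 1.465.
T_v = 1.465 corresponds to the U > 60% branch:
U = 1 − 10^((1.781 − T_v)/0.933)/100 = 0.9782

U ≈ 97.8 %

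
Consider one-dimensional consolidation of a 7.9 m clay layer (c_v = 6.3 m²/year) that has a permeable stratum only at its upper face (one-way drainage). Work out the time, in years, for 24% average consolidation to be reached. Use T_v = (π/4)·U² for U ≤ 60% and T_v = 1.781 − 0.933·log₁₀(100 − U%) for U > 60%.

Drainage path length: H_d = H = 7.9 m (single drainage).
U ≤ 60%: T_v = (π/4)·U² = (π/4)×0.24² = 0.045239.
t = T_v·H_d²/c_v = 0.045239×7.9²/6.3 = 0.4482 years.

t ≈ 0.448 years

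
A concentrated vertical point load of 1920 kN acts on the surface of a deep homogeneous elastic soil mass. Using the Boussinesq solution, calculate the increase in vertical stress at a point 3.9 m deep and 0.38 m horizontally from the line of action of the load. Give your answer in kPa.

Boussinesq vertical stress below a point load on an elastic half-space:
Δσ_z = 3P/(2πz²) · [1 + (r/z)²]^(−5/2)
r/z = 0.38/3.9 = 0.097436; [1+(r/z)²]^(−5/2) = 0.97665.
Δσ_z = 3×1920/(2π×3.9²) × 0.97665 = 60.272 × 0.97665 = 58.86 kPa

Δσ_z ≈ 58.9 kPa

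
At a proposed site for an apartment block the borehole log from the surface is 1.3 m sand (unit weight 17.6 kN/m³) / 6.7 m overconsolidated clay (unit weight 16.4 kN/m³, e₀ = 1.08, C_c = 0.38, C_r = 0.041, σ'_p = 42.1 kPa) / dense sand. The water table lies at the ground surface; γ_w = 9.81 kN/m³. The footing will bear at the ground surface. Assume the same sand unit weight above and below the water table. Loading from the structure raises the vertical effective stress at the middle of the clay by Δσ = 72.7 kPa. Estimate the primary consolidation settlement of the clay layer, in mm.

Mid-depth of clay below the ground surface: z = 1.3 + 6.7/2 = 4.65 m.
Total vertical stress at mid-clay: σ_v = 17.6×1.3 + 16.4×3.35 = 77.82 kPa.
Pore pressure: u = 9.81×(4.65 − 0) = 45.617 kPa.
Initial effective stress: σ'_0 = σ_v − u = 77.82 − 45.617 = 32.203 kPa.
Final effective stress: σ'_f = 32.203 + 72.7 = 104.9 kPa.
σ'_f = 104.9 > σ'_p = 42.1 kPa, so the stress path crosses the preconsolidation pressure — recompression up to σ'_p, then virgin compression beyond:
S_c = H/(1+e₀)·[C_r·log₁₀(σ'_p/σ'_0) + C_c·log₁₀(σ'_f/σ'_p)]
    = 6.7/2.08 × [0.041×log₁₀(42.1/32.203) + 0.38×log₁₀(104.9/42.1)]
    = 3.2212 × [0.0047718 + 0.15067] = 0.5007 m

S_c ≈ 501 mm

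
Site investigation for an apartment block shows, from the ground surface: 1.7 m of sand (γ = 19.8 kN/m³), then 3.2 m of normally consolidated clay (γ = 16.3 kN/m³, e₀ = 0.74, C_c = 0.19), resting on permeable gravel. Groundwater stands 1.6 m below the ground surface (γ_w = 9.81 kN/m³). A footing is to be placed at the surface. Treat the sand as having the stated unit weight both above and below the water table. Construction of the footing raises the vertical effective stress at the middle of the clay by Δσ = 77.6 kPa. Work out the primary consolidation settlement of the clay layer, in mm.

S_c ≈ 156 mm

Mid-depth of clay below the ground surface: z = 1.7 + 3.2/2 = 3.3 m.
Total vertical stress at mid-clay: σ_v = 19.8×1.7 + 16.3×1.6 = 59.74 kPa.
Pore pressure: u = 9.81×(3.3 − 1.6) = 16.677 kPa.
Initial effective stress: σ'_0 = σ_v − u = 59.74 − 16.677 = 43.063 kPa.
Final effective stress: σ'_f = σ'_0 + Δσ = 43.063 + 77.6 = 120.66 kPa.
Normally consolidated clay, so the full stress increment lies on the virgin compression line:
S_c = C_c·H/(1+e₀)·log₁₀(σ'_f/σ'_0) = 0.19×3.2/(1+0.74)×log₁₀(120.66/43.063)
    = 0.34943 × 0.44746 = 0.1564 m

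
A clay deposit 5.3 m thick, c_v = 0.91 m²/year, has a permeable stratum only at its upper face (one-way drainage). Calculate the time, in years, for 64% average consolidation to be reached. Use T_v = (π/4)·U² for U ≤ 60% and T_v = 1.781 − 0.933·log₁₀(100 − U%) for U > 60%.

Drainage path length: H_d = H = 5.3 m (single drainage).
U > 60%: T_v = 1.781 − 0.933·log₁₀(100 − 64) = 0.32897.
t = T_v·H_d²/c_v = 0.32897×5.3²/0.91 = 10.15 years.

t ≈ 10.2 years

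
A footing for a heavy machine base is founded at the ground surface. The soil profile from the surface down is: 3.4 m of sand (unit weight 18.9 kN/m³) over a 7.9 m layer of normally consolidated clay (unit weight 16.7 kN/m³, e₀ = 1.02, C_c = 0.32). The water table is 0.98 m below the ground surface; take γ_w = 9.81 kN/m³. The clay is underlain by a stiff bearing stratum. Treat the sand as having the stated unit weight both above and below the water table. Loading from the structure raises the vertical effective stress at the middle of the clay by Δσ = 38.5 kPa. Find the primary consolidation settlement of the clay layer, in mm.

Mid-depth of clay below the ground surface: z = 3.4 + 7.9/2 = 7.35 m.
Total vertical stress at mid-clay: σ_v = 18.9×3.4 + 16.7×3.95 = 130.22 kPa.
Pore pressure: u = 9.81×(7.35 − 0.98) = 62.49 kPa.
Initial effective stress: σ'_0 = σ_v − u = 130.22 − 62.49 = 67.73 kPa.
Final effective stress: σ'_f = σ'_0 + Δσ = 67.73 + 38.5 = 106.23 kPa.
Normally consolidated clay, so the full stress increment lies on the virgin compression line:
S_c = C_c·H/(1+e₀)·log₁₀(σ'_f/σ'_0) = 0.32×7.9/(1+1.02)×log₁₀(106.23/67.73)
    = 1.2515 × 0.19547 = 0.2446 m

S_c ≈ 245 mm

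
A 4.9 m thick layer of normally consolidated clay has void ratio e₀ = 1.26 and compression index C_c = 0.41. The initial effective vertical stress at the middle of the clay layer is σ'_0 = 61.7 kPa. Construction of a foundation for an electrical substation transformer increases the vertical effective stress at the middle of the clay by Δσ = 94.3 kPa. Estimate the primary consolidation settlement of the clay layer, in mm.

Final effective stress: σ'_f = σ'_0 + Δσ = 61.7 + 94.3 = 156 kPa.
Normally consolidated clay, so the full stress increment lies on the virgin compression line:
S_c = C_c·H/(1+e₀)·log₁₀(σ'_f/σ'_0) = 0.41×4.9/(1+1.26)×log₁₀(156/61.7)
    = 0.88894 × 0.40284 = 0.3581 m

S_c ≈ 358 mm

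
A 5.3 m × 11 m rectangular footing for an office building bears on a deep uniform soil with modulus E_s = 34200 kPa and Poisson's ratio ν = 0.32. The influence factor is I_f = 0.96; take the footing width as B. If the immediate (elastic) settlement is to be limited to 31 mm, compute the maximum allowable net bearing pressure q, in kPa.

q ≈ 232 kPa

S_e = q·B·(1−ν²)/E_s · I_f  ⇒  q = S_e·E_s / (B·(1−ν²)·I_f).
q = 0.031 × 34200 / (5.3 × 0.8976 × 0.96) = 232.1 kPa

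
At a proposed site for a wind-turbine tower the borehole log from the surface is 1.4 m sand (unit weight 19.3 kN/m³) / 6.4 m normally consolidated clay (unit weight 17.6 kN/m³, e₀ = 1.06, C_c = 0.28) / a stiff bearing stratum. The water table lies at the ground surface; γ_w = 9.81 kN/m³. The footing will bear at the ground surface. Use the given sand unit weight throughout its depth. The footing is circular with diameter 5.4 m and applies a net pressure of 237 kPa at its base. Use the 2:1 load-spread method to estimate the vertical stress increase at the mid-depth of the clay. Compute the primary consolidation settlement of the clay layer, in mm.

Mid-depth of clay below the ground surface: z = 1.4 + 6.4/2 = 4.6 m.
Total vertical stress at mid-clay: σ_v = 19.3×1.4 + 17.6×3.2 = 83.34 kPa.
Pore pressure: u = 9.81×(4.6 − 0) = 45.126 kPa.
Initial effective stress: σ'_0 = σ_v − u = 83.34 − 45.126 = 38.214 kPa.
Stress increase at mid-clay by the 2:1 spreading method:
Δσ ≈ qD²/(D+z)² = 237×5.4²/(5.4+4.6)² = 69.109 kPa
Final effective stress: σ'_f = σ'_0 + Δσ = 38.214 + 69.109 = 107.32 kPa.
Normally consolidated clay, so the full stress increment lies on the virgin compression line:
S_c = C_c·H/(1+e₀)·log₁₀(σ'_f/σ'_0) = 0.28×6.4/(1+1.06)×log₁₀(107.32/38.214)
    = 0.8699 × 0.44846 = 0.3901 m

S_c ≈ 390 mm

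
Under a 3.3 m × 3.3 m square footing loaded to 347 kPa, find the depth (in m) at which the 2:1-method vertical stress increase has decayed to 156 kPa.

z ≈ 1.62 m

2:1 spreading — at depth z the loaded area has grown by z in each plan dimension:
qB²/(B+z)² = Δσ_z ⇒ z = B(√(q/Δσ_z) − 1) = 3.3×(√(347/156) − 1) = 1.622 m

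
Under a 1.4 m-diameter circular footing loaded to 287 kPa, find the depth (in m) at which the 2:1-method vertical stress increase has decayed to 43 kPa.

2:1 spreading — at depth z the loaded area has grown by z in each plan dimension:
qD²/(D+z)² = Δσ_z ⇒ z = D(√(q/Δσ_z) − 1) = 1.4×(√(287/43) − 1) = 2.217 m

z ≈ 2.22 m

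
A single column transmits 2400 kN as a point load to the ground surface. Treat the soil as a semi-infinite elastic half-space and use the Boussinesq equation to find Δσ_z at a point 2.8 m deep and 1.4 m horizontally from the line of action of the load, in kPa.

Δσ_z ≈ 83.7 kPa

Boussinesq vertical stress below a point load on an elastic half-space:
Δσ_z = 3P/(2πz²) · [1 + (r/z)²]^(−5/2)
r/z = 1.4/2.8 = 0.5; [1+(r/z)²]^(−5/2) = 0.57243.
Δσ_z = 3×2400/(2π×2.8²) × 0.57243 = 146.16 × 0.57243 = 83.67 kPa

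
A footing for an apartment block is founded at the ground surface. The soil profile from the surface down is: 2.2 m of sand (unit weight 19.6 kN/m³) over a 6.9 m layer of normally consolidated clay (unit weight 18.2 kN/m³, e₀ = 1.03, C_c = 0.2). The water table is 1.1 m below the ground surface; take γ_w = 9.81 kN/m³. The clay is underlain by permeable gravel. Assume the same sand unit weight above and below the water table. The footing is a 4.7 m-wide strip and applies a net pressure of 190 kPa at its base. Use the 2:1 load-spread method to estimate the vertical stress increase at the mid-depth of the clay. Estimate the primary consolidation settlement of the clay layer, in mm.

S_c ≈ 259 mm

Mid-depth of clay below the ground surface: z = 2.2 + 6.9/2 = 5.65 m.
Total vertical stress at mid-clay: σ_v = 19.6×2.2 + 18.2×3.45 = 105.91 kPa.
Pore pressure: u = 9.81×(5.65 − 1.1) = 44.636 kPa.
Initial effective stress: σ'_0 = σ_v − u = 105.91 − 44.636 = 61.274 kPa.
Stress increase at mid-clay by the 2:1 spreading method:
Δσ = qB/(B+z) = 190×4.7/(4.7+5.65) = 86.28 kPa
Final effective stress: σ'_f = σ'_0 + Δσ = 61.274 + 86.28 = 147.55 kPa.
Normally consolidated clay, so the full stress increment lies on the virgin compression line:
S_c = C_c·H/(1+e₀)·log₁₀(σ'_f/σ'_0) = 0.2×6.9/(1+1.03)×log₁₀(147.55/61.274)
    = 0.6798 × 0.38166 = 0.2595 m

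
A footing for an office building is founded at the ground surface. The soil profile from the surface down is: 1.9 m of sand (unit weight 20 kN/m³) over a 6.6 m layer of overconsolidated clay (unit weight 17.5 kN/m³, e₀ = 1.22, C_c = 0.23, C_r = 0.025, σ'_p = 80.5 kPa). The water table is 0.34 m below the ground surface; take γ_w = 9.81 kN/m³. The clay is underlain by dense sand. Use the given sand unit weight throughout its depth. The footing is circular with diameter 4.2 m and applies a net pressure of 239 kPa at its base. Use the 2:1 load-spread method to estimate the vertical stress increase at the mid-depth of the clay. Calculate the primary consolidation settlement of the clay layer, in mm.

Mid-depth of clay below the ground surface: z = 1.9 + 6.6/2 = 5.2 m.
Total vertical stress at mid-clay: σ_v = 20×1.9 + 17.5×3.3 = 95.75 kPa.
Pore pressure: u = 9.81×(5.2 − 0.34) = 47.677 kPa.
Initial effective stress: σ'_0 = σ_v − u = 95.75 − 47.677 = 48.073 kPa.
Stress increase at mid-clay by the 2:1 spreading method:
Δσ ≈ qD²/(D+z)² = 239×4.2²/(4.2+5.2)² = 47.713 kPa
Final effective stress: σ'_f = 48.073 + 47.713 = 95.786 kPa.
σ'_f = 95.786 > σ'_p = 80.5 kPa, so the stress path crosses the preconsolidation pressure — recompression up to σ'_p, then virgin compression beyond:
S_c = H/(1+e₀)·[C_r·log₁₀(σ'_p/σ'_0) + C_c·log₁₀(σ'_f/σ'_p)]
    = 6.6/2.22 × [0.025×log₁₀(80.5/48.073) + 0.23×log₁₀(95.786/80.5)]
    = 2.973 × [0.0055974 + 0.017366] = 0.06827 m

S_c ≈ 68.3 mm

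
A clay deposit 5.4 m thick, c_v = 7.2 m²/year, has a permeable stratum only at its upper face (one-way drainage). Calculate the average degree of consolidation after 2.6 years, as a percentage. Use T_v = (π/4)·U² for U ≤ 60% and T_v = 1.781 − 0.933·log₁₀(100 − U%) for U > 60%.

U ≈ 83.4 %

Drainage path length: H_d = H = 5.4 m (single drainage).
T_v = c_v·t/H_d² = 7.2×2.6/5.4² = 0.64198.
T_v = 0.64198 corresponds to the U > 60% branch:
U = 1 − 10^((1.781 − T_v)/0.933)/100 = 0.8337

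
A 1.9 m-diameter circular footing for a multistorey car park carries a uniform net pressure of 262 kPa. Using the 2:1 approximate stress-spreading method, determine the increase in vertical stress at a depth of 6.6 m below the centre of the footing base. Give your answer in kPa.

By the 2:1 method the load spreads at 1 horizontal : 2 vertical, so at depth z the loaded area has grown by z in each plan dimension:
Δσ ≈ qD²/(D+z)² = 262×1.9²/(1.9+6.6)² = 13.091 kPa

Δσ_z ≈ 13.1 kPa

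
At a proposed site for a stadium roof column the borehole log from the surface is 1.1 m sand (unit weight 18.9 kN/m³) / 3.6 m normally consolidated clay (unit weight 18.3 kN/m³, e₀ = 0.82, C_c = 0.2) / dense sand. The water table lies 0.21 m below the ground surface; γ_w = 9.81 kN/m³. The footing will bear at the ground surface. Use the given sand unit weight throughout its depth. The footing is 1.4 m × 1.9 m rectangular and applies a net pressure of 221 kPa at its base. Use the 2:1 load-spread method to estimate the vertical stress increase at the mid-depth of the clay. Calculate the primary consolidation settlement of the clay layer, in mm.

S_c ≈ 123 mm

Mid-depth of clay below the ground surface: z = 1.1 + 3.6/2 = 2.9 m.
Total vertical stress at mid-clay: σ_v = 18.9×1.1 + 18.3×1.8 = 53.73 kPa.
Pore pressure: u = 9.81×(2.9 − 0.21) = 26.389 kPa.
Initial effective stress: σ'_0 = σ_v − u = 53.73 − 26.389 = 27.341 kPa.
Stress increase at mid-clay by the 2:1 spreading method:
Δσ = qBL/((B+z)(L+z)) = 221×1.4×1.9/((1.4+2.9)(1.9+2.9)) = 28.482 kPa
Final effective stress: σ'_f = σ'_0 + Δσ = 27.341 + 28.482 = 55.823 kPa.
Normally consolidated clay, so the full stress increment lies on the virgin compression line:
S_c = C_c·H/(1+e₀)·log₁₀(σ'_f/σ'_0) = 0.2×3.6/(1+0.82)×log₁₀(55.823/27.341)
    = 0.3956 × 0.31 = 0.1226 m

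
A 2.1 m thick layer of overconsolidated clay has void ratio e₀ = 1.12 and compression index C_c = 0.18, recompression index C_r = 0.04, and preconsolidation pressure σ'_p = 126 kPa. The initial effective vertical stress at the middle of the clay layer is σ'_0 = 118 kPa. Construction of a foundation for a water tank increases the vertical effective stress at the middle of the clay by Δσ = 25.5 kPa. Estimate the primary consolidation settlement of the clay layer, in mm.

S_c ≈ 11.2 mm

Final effective stress: σ'_f = 118 + 25.5 = 143.5 kPa.
σ'_f = 143.5 > σ'_p = 126 kPa, so the stress path crosses the preconsolidation pressure — recompression up to σ'_p, then virgin compression beyond:
S_c = H/(1+e₀)·[C_r·log₁₀(σ'_p/σ'_0) + C_c·log₁₀(σ'_f/σ'_p)]
    = 2.1/2.12 × [0.04×log₁₀(126/118) + 0.18×log₁₀(143.5/126)]
    = 0.99057 × [0.0011395 + 0.010167] = 0.0112 m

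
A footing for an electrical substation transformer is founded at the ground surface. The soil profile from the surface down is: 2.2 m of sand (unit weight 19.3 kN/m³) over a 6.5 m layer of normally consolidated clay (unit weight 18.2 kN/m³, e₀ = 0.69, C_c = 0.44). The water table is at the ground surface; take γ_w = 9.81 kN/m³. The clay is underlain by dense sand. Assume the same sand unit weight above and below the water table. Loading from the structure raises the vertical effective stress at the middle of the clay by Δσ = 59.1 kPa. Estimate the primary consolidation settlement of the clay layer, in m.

S_c ≈ 0.589 m

Mid-depth of clay below the ground surface: z = 2.2 + 6.5/2 = 5.45 m.
Total vertical stress at mid-clay: σ_v = 19.3×2.2 + 18.2×3.25 = 101.61 kPa.
Pore pressure: u = 9.81×(5.45 − 0) = 53.465 kPa.
Initial effective stress: σ'_0 = σ_v − u = 101.61 − 53.465 = 48.145 kPa.
Final effective stress: σ'_f = σ'_0 + Δσ = 48.145 + 59.1 = 107.25 kPa.
Normally consolidated clay, so the full stress increment lies on the virgin compression line:
S_c = C_c·H/(1+e₀)·log₁₀(σ'_f/σ'_0) = 0.44×6.5/(1+0.69)×log₁₀(107.25/48.145)
    = 1.6923 × 0.34785 = 0.5887 m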